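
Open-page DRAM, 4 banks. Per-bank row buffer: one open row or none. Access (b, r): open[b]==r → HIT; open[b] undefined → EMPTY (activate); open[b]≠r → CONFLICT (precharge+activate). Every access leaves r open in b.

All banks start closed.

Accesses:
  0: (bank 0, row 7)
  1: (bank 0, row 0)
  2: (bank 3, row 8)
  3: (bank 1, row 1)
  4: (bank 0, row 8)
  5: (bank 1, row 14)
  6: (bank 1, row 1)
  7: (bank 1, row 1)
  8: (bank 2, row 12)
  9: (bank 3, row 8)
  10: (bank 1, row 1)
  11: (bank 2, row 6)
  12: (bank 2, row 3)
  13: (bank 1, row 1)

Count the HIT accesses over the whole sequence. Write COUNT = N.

COUNT = 4

step 0: bank0 None->7 [EMPTY]
step 1: bank0 7->0 [CONFLICT]
step 2: bank3 None->8 [EMPTY]
step 3: bank1 None->1 [EMPTY]
step 4: bank0 0->8 [CONFLICT]
step 5: bank1 1->14 [CONFLICT]
step 6: bank1 14->1 [CONFLICT]
step 7: bank1 1->1 [HIT]
step 8: bank2 None->12 [EMPTY]
step 9: bank3 8->8 [HIT]
step 10: bank1 1->1 [HIT]
step 11: bank2 12->6 [CONFLICT]
step 12: bank2 6->3 [CONFLICT]
step 13: bank1 1->1 [HIT]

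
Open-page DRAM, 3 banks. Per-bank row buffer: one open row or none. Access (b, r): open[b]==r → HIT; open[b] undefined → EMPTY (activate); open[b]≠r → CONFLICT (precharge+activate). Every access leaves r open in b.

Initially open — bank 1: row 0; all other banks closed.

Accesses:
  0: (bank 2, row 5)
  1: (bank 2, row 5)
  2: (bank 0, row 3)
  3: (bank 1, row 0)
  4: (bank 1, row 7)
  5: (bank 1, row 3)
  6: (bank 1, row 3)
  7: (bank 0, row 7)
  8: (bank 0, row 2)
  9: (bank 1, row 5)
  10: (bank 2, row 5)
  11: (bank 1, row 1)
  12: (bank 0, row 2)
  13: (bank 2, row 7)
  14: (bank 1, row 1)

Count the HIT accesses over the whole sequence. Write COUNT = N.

COUNT = 6

#0 (2,5) E
#1 (2,5) H  (was 5)
#2 (0,3) E
#3 (1,0) H  (was 0)
#4 (1,7) C  (was 0)
#5 (1,3) C  (was 7)
#6 (1,3) H  (was 3)
#7 (0,7) C  (was 3)
#8 (0,2) C  (was 7)
#9 (1,5) C  (was 3)
#10 (2,5) H  (was 5)
#11 (1,1) C  (was 5)
#12 (0,2) H  (was 2)
#13 (2,7) C  (was 5)
#14 (1,1) H  (was 1)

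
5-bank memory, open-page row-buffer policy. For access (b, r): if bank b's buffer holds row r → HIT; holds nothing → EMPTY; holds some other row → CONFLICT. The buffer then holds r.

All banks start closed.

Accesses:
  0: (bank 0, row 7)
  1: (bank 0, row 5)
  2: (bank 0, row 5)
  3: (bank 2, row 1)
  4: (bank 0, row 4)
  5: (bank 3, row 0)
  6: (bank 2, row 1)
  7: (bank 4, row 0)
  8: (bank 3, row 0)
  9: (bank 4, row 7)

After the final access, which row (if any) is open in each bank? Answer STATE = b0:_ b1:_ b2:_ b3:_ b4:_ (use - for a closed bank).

STATE = b0:4 b1:- b2:1 b3:0 b4:7

0: bank 0 row 7 — prev None → EMPTY
1: bank 0 row 5 — prev 7 → CONFLICT
2: bank 0 row 5 — prev 5 → HIT
3: bank 2 row 1 — prev None → EMPTY
4: bank 0 row 4 — prev 5 → CONFLICT
5: bank 3 row 0 — prev None → EMPTY
6: bank 2 row 1 — prev 1 → HIT
7: bank 4 row 0 — prev None → EMPTY
8: bank 3 row 0 — prev 0 → HIT
9: bank 4 row 7 — prev 0 → CONFLICT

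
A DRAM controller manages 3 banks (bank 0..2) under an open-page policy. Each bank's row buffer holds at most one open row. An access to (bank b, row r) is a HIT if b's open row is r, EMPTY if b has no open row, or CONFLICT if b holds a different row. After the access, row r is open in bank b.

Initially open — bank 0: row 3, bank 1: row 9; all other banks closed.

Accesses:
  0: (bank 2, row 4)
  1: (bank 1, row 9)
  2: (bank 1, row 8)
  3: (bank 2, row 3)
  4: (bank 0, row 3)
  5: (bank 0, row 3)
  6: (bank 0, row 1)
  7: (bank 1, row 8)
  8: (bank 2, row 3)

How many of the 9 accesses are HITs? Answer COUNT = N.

  [0] b2 r4: no row ⇒ E
  [1] b1 r9: had r9 ⇒ H
  [2] b1 r8: had r9 ⇒ C
  [3] b2 r3: had r4 ⇒ C
  [4] b0 r3: had r3 ⇒ H
  [5] b0 r3: had r3 ⇒ H
  [6] b0 r1: had r3 ⇒ C
  [7] b1 r8: had r8 ⇒ H
  [8] b2 r3: had r3 ⇒ H

COUNT = 5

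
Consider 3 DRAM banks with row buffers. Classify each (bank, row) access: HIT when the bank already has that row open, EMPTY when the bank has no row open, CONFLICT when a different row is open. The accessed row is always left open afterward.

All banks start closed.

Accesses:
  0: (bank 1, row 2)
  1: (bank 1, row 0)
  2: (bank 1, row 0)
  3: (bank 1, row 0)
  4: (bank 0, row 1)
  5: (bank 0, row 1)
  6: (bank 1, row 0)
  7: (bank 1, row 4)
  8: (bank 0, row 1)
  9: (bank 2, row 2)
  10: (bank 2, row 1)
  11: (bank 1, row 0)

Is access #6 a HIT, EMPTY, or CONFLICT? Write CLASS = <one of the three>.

CLASS = HIT

0: bank 1 row 2 — prev None → EMPTY
1: bank 1 row 0 — prev 2 → CONFLICT
2: bank 1 row 0 — prev 0 → HIT
3: bank 1 row 0 — prev 0 → HIT
4: bank 0 row 1 — prev None → EMPTY
5: bank 0 row 1 — prev 1 → HIT
6: bank 1 row 0 — prev 0 → HIT
7: bank 1 row 4 — prev 0 → CONFLICT
8: bank 0 row 1 — prev 1 → HIT
9: bank 2 row 2 — prev None → EMPTY
10: bank 2 row 1 — prev 2 → CONFLICT
11: bank 1 row 0 — prev 4 → CONFLICT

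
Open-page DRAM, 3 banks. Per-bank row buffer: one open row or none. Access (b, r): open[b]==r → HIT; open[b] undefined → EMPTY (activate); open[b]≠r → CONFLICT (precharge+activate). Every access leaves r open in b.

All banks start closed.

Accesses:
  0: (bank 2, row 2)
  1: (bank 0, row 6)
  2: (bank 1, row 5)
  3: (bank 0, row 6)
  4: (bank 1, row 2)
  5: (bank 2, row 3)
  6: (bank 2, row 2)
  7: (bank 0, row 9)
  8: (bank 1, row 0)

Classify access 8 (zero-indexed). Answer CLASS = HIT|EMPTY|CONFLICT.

0: bank 2 row 2 — prev None → EMPTY
1: bank 0 row 6 — prev None → EMPTY
2: bank 1 row 5 — prev None → EMPTY
3: bank 0 row 6 — prev 6 → HIT
4: bank 1 row 2 — prev 5 → CONFLICT
5: bank 2 row 3 — prev 2 → CONFLICT
6: bank 2 row 2 — prev 3 → CONFLICT
7: bank 0 row 9 — prev 6 → CONFLICT
8: bank 1 row 0 — prev 2 → CONFLICT

CLASS = CONFLICT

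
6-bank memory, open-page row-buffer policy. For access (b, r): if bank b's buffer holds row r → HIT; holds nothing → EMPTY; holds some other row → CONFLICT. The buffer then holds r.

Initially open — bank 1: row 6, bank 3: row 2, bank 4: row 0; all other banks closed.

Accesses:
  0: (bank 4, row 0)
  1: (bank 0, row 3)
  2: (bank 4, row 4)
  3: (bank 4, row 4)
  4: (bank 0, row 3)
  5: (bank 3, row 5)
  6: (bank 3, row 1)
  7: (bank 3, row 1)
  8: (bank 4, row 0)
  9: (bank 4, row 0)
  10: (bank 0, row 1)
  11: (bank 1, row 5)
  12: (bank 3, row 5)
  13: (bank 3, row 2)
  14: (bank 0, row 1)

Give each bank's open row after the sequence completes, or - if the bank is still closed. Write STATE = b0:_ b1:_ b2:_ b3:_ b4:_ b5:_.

STATE = b0:1 b1:5 b2:- b3:2 b4:0 b5:-

  [0] b4 r0: had r0 ⇒ H
  [1] b0 r3: no row ⇒ E
  [2] b4 r4: had r0 ⇒ C
  [3] b4 r4: had r4 ⇒ H
  [4] b0 r3: had r3 ⇒ H
  [5] b3 r5: had r2 ⇒ C
  [6] b3 r1: had r5 ⇒ C
  [7] b3 r1: had r1 ⇒ H
  [8] b4 r0: had r4 ⇒ C
  [9] b4 r0: had r0 ⇒ H
  [10] b0 r1: had r3 ⇒ C
  [11] b1 r5: had r6 ⇒ C
  [12] b3 r5: had r1 ⇒ C
  [13] b3 r2: had r5 ⇒ C
  [14] b0 r1: had r1 ⇒ H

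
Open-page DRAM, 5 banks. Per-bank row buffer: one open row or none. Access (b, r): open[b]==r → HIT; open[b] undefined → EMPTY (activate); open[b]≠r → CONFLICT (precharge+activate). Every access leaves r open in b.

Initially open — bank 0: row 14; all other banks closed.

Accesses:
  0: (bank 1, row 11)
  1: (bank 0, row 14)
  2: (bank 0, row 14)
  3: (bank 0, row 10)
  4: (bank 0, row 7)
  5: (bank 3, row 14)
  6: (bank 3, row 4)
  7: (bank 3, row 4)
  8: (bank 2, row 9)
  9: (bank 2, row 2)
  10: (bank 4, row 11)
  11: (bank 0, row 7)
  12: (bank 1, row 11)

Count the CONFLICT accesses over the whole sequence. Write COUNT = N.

COUNT = 4

#0 (1,11) E
#1 (0,14) H  (was 14)
#2 (0,14) H  (was 14)
#3 (0,10) C  (was 14)
#4 (0,7) C  (was 10)
#5 (3,14) E
#6 (3,4) C  (was 14)
#7 (3,4) H  (was 4)
#8 (2,9) E
#9 (2,2) C  (was 9)
#10 (4,11) E
#11 (0,7) H  (was 7)
#12 (1,11) H  (was 11)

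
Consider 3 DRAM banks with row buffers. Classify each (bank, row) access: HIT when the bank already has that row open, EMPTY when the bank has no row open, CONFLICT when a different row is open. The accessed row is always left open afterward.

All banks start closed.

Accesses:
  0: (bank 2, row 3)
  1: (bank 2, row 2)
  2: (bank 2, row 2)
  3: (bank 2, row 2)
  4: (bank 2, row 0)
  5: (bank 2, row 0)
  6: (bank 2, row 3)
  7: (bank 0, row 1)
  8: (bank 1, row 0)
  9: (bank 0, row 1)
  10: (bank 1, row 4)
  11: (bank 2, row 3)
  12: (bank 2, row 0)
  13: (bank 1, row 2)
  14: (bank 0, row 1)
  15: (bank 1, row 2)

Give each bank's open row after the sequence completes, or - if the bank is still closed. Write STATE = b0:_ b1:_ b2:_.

STATE = b0:1 b1:2 b2:0

0: bank 2 row 3 — prev None → EMPTY
1: bank 2 row 2 — prev 3 → CONFLICT
2: bank 2 row 2 — prev 2 → HIT
3: bank 2 row 2 — prev 2 → HIT
4: bank 2 row 0 — prev 2 → CONFLICT
5: bank 2 row 0 — prev 0 → HIT
6: bank 2 row 3 — prev 0 → CONFLICT
7: bank 0 row 1 — prev None → EMPTY
8: bank 1 row 0 — prev None → EMPTY
9: bank 0 row 1 — prev 1 → HIT
10: bank 1 row 4 — prev 0 → CONFLICT
11: bank 2 row 3 — prev 3 → HIT
12: bank 2 row 0 — prev 3 → CONFLICT
13: bank 1 row 2 — prev 4 → CONFLICT
14: bank 0 row 1 — prev 1 → HIT
15: bank 1 row 2 — prev 2 → HIT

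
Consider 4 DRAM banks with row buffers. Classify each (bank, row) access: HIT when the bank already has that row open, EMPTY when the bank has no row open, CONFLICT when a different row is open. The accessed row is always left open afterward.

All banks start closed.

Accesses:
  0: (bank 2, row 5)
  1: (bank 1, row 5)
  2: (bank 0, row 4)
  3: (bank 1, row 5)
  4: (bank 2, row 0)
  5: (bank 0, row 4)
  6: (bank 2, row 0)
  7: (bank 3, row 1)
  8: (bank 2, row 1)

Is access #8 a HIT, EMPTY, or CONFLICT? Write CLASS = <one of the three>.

0: bank 2 row 5 — prev None → EMPTY
1: bank 1 row 5 — prev None → EMPTY
2: bank 0 row 4 — prev None → EMPTY
3: bank 1 row 5 — prev 5 → HIT
4: bank 2 row 0 — prev 5 → CONFLICT
5: bank 0 row 4 — prev 4 → HIT
6: bank 2 row 0 — prev 0 → HIT
7: bank 3 row 1 — prev None → EMPTY
8: bank 2 row 1 — prev 0 → CONFLICT

CLASS = CONFLICT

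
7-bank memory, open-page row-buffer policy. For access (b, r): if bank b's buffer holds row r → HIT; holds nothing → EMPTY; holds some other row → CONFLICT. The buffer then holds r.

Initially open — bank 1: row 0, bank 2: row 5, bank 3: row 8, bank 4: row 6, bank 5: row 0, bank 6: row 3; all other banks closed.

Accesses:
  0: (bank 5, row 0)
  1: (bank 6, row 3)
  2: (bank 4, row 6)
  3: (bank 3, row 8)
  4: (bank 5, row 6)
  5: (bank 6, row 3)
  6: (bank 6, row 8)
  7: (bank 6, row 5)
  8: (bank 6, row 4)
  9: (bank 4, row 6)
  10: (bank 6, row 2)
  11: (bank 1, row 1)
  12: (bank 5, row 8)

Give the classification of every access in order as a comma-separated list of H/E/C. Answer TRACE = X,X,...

  [0] b5 r0: had r0 ⇒ H
  [1] b6 r3: had r3 ⇒ H
  [2] b4 r6: had r6 ⇒ H
  [3] b3 r8: had r8 ⇒ H
  [4] b5 r6: had r0 ⇒ C
  [5] b6 r3: had r3 ⇒ H
  [6] b6 r8: had r3 ⇒ C
  [7] b6 r5: had r8 ⇒ C
  [8] b6 r4: had r5 ⇒ C
  [9] b4 r6: had r6 ⇒ H
  [10] b6 r2: had r4 ⇒ C
  [11] b1 r1: had r0 ⇒ C
  [12] b5 r8: had r6 ⇒ C

TRACE = H,H,H,H,C,H,C,C,C,H,C,C,C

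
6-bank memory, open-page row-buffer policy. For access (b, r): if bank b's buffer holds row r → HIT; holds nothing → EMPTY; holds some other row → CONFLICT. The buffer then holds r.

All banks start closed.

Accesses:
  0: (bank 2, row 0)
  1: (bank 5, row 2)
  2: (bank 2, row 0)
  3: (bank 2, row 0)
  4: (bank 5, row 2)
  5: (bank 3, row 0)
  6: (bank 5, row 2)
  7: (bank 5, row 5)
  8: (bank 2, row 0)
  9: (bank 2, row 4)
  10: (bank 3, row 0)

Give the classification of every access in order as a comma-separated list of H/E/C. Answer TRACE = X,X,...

0: bank 2 row 0 — prev None → EMPTY
1: bank 5 row 2 — prev None → EMPTY
2: bank 2 row 0 — prev 0 → HIT
3: bank 2 row 0 — prev 0 → HIT
4: bank 5 row 2 — prev 2 → HIT
5: bank 3 row 0 — prev None → EMPTY
6: bank 5 row 2 — prev 2 → HIT
7: bank 5 row 5 — prev 2 → CONFLICT
8: bank 2 row 0 — prev 0 → HIT
9: bank 2 row 4 — prev 0 → CONFLICT
10: bank 3 row 0 — prev 0 → HIT

TRACE = E,E,H,H,H,E,H,C,H,C,H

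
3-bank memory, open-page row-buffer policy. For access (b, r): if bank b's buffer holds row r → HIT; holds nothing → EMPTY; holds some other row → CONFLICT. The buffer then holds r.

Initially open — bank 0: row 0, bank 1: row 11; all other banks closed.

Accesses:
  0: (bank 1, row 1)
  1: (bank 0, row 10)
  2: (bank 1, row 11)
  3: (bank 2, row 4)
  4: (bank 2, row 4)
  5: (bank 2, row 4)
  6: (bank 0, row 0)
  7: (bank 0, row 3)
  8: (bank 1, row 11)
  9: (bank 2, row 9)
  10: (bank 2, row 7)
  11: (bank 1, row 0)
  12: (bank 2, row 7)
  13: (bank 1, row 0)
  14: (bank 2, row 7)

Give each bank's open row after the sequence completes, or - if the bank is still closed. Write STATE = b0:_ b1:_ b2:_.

  [0] b1 r1: had r11 ⇒ C
  [1] b0 r10: had r0 ⇒ C
  [2] b1 r11: had r1 ⇒ C
  [3] b2 r4: no row ⇒ E
  [4] b2 r4: had r4 ⇒ H
  [5] b2 r4: had r4 ⇒ H
  [6] b0 r0: had r10 ⇒ C
  [7] b0 r3: had r0 ⇒ C
  [8] b1 r11: had r11 ⇒ H
  [9] b2 r9: had r4 ⇒ C
  [10] b2 r7: had r9 ⇒ C
  [11] b1 r0: had r11 ⇒ C
  [12] b2 r7: had r7 ⇒ H
  [13] b1 r0: had r0 ⇒ H
  [14] b2 r7: had r7 ⇒ H

STATE = b0:3 b1:0 b2:7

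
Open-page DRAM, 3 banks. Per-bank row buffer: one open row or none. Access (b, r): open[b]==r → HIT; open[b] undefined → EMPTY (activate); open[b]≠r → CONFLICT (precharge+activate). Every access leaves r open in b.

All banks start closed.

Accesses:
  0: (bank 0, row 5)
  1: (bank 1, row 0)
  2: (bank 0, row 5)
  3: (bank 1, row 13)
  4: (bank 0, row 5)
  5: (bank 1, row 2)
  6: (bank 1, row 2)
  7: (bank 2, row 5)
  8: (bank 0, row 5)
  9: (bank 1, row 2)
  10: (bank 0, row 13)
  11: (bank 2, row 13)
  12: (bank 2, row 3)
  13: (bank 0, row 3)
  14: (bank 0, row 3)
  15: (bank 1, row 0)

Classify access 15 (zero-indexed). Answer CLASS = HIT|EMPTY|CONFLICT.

CLASS = CONFLICT

0: bank 0 row 5 — prev None → EMPTY
1: bank 1 row 0 — prev None → EMPTY
2: bank 0 row 5 — prev 5 → HIT
3: bank 1 row 13 — prev 0 → CONFLICT
4: bank 0 row 5 — prev 5 → HIT
5: bank 1 row 2 — prev 13 → CONFLICT
6: bank 1 row 2 — prev 2 → HIT
7: bank 2 row 5 — prev None → EMPTY
8: bank 0 row 5 — prev 5 → HIT
9: bank 1 row 2 — prev 2 → HIT
10: bank 0 row 13 — prev 5 → CONFLICT
11: bank 2 row 13 — prev 5 → CONFLICT
12: bank 2 row 3 — prev 13 → CONFLICT
13: bank 0 row 3 — prev 13 → CONFLICT
14: bank 0 row 3 — prev 3 → HIT
15: bank 1 row 0 — prev 2 → CONFLICT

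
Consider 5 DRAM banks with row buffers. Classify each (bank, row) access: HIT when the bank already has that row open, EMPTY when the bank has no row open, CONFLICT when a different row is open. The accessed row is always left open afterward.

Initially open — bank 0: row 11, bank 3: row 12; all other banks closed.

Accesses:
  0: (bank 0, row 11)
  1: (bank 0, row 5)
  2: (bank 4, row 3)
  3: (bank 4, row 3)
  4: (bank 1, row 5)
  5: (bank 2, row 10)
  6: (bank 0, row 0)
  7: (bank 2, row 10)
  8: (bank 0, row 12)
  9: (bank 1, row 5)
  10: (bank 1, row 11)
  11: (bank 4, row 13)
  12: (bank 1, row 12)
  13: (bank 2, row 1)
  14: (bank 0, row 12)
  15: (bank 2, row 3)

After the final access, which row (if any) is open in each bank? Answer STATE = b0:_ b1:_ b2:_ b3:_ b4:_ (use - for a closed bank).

STATE = b0:12 b1:12 b2:3 b3:12 b4:13

0: bank 0 row 11 — prev 11 → HIT
1: bank 0 row 5 — prev 11 → CONFLICT
2: bank 4 row 3 — prev None → EMPTY
3: bank 4 row 3 — prev 3 → HIT
4: bank 1 row 5 — prev None → EMPTY
5: bank 2 row 10 — prev None → EMPTY
6: bank 0 row 0 — prev 5 → CONFLICT
7: bank 2 row 10 — prev 10 → HIT
8: bank 0 row 12 — prev 0 → CONFLICT
9: bank 1 row 5 — prev 5 → HIT
10: bank 1 row 11 — prev 5 → CONFLICT
11: bank 4 row 13 — prev 3 → CONFLICT
12: bank 1 row 12 — prev 11 → CONFLICT
13: bank 2 row 1 — prev 10 → CONFLICT
14: bank 0 row 12 — prev 12 → HIT
15: bank 2 row 3 — prev 1 → CONFLICT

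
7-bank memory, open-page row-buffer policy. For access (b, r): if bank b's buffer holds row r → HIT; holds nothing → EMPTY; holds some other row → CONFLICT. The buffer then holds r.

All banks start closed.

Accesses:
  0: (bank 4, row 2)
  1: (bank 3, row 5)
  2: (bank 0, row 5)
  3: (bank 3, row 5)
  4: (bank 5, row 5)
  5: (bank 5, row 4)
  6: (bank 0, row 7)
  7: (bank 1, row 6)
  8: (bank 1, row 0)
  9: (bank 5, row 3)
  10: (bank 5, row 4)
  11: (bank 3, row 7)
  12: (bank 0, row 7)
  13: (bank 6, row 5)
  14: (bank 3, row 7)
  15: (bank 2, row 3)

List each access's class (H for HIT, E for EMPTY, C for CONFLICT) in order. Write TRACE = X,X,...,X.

step 0: bank4 None->2 [EMPTY]
step 1: bank3 None->5 [EMPTY]
step 2: bank0 None->5 [EMPTY]
step 3: bank3 5->5 [HIT]
step 4: bank5 None->5 [EMPTY]
step 5: bank5 5->4 [CONFLICT]
step 6: bank0 5->7 [CONFLICT]
step 7: bank1 None->6 [EMPTY]
step 8: bank1 6->0 [CONFLICT]
step 9: bank5 4->3 [CONFLICT]
step 10: bank5 3->4 [CONFLICT]
step 11: bank3 5->7 [CONFLICT]
step 12: bank0 7->7 [HIT]
step 13: bank6 None->5 [EMPTY]
step 14: bank3 7->7 [HIT]
step 15: bank2 None->3 [EMPTY]

TRACE = E,E,E,H,E,C,C,E,C,C,C,C,H,E,H,E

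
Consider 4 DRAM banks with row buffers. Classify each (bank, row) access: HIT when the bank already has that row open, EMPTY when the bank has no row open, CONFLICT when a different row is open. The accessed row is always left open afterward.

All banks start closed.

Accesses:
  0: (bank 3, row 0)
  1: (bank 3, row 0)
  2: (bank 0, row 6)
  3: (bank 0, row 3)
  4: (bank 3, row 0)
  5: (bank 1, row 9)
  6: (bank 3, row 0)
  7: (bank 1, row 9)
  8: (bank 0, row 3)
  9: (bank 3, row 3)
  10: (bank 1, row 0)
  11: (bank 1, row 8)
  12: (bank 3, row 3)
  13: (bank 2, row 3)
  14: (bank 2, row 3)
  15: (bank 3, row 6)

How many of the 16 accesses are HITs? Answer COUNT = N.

  [0] b3 r0: no row ⇒ E
  [1] b3 r0: had r0 ⇒ H
  [2] b0 r6: no row ⇒ E
  [3] b0 r3: had r6 ⇒ C
  [4] b3 r0: had r0 ⇒ H
  [5] b1 r9: no row ⇒ E
  [6] b3 r0: had r0 ⇒ H
  [7] b1 r9: had r9 ⇒ H
  [8] b0 r3: had r3 ⇒ H
  [9] b3 r3: had r0 ⇒ C
  [10] b1 r0: had r9 ⇒ C
  [11] b1 r8: had r0 ⇒ C
  [12] b3 r3: had r3 ⇒ H
  [13] b2 r3: no row ⇒ E
  [14] b2 r3: had r3 ⇒ H
  [15] b3 r6: had r3 ⇒ C

COUNT = 7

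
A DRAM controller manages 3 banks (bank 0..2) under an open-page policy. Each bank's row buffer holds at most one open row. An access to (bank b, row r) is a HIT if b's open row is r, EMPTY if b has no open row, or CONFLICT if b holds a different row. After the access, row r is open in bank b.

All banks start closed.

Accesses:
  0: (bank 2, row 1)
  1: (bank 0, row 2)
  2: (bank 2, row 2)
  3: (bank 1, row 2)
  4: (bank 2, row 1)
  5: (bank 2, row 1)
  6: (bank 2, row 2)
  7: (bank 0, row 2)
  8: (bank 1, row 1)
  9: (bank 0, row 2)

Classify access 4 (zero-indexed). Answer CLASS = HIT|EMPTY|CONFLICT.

CLASS = CONFLICT

#0 (2,1) E
#1 (0,2) E
#2 (2,2) C  (was 1)
#3 (1,2) E
#4 (2,1) C  (was 2)
#5 (2,1) H  (was 1)
#6 (2,2) C  (was 1)
#7 (0,2) H  (was 2)
#8 (1,1) C  (was 2)
#9 (0,2) H  (was 2)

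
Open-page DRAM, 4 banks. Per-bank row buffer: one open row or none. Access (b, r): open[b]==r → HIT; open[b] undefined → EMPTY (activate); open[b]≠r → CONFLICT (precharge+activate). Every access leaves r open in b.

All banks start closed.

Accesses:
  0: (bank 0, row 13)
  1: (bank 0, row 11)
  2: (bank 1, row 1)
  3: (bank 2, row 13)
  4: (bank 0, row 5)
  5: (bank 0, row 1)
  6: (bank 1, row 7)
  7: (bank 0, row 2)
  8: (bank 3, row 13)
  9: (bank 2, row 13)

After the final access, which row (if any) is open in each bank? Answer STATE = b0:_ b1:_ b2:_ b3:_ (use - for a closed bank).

STATE = b0:2 b1:7 b2:13 b3:13

0: bank 0 row 13 — prev None → EMPTY
1: bank 0 row 11 — prev 13 → CONFLICT
2: bank 1 row 1 — prev None → EMPTY
3: bank 2 row 13 — prev None → EMPTY
4: bank 0 row 5 — prev 11 → CONFLICT
5: bank 0 row 1 — prev 5 → CONFLICT
6: bank 1 row 7 — prev 1 → CONFLICT
7: bank 0 row 2 — prev 1 → CONFLICT
8: bank 3 row 13 — prev None → EMPTY
9: bank 2 row 13 — prev 13 → HIT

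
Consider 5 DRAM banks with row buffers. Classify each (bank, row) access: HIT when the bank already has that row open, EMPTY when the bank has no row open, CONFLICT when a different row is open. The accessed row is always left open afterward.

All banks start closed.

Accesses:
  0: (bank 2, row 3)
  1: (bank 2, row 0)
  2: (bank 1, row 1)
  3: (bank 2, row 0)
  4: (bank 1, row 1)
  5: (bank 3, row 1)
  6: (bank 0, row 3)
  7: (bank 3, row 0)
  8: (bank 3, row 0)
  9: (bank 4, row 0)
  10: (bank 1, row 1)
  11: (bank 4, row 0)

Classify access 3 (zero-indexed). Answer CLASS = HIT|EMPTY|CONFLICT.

CLASS = HIT

#0 (2,3) E
#1 (2,0) C  (was 3)
#2 (1,1) E
#3 (2,0) H  (was 0)
#4 (1,1) H  (was 1)
#5 (3,1) E
#6 (0,3) E
#7 (3,0) C  (was 1)
#8 (3,0) H  (was 0)
#9 (4,0) E
#10 (1,1) H  (was 1)
#11 (4,0) H  (was 0)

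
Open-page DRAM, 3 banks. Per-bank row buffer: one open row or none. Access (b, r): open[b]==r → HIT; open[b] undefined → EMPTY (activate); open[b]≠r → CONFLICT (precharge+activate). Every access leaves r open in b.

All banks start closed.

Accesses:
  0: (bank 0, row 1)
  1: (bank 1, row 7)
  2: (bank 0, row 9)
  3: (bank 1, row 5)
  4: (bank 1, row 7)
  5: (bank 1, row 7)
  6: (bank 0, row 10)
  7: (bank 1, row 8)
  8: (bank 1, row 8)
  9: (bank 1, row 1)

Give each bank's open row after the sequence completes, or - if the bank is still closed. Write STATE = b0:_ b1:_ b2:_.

STATE = b0:10 b1:1 b2:-

#0 (0,1) E
#1 (1,7) E
#2 (0,9) C  (was 1)
#3 (1,5) C  (was 7)
#4 (1,7) C  (was 5)
#5 (1,7) H  (was 7)
#6 (0,10) C  (was 9)
#7 (1,8) C  (was 7)
#8 (1,8) H  (was 8)
#9 (1,1) C  (was 8)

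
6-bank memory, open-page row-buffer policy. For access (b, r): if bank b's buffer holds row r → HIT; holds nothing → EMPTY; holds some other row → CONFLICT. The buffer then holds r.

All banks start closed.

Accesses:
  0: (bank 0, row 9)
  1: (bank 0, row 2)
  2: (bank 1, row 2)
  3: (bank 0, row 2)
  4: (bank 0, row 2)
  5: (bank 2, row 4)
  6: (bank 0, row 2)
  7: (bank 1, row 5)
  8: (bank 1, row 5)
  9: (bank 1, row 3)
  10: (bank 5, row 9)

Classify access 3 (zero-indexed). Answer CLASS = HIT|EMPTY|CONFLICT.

step 0: bank0 None->9 [EMPTY]
step 1: bank0 9->2 [CONFLICT]
step 2: bank1 None->2 [EMPTY]
step 3: bank0 2->2 [HIT]
step 4: bank0 2->2 [HIT]
step 5: bank2 None->4 [EMPTY]
step 6: bank0 2->2 [HIT]
step 7: bank1 2->5 [CONFLICT]
step 8: bank1 5->5 [HIT]
step 9: bank1 5->3 [CONFLICT]
step 10: bank5 None->9 [EMPTY]

CLASS = HIT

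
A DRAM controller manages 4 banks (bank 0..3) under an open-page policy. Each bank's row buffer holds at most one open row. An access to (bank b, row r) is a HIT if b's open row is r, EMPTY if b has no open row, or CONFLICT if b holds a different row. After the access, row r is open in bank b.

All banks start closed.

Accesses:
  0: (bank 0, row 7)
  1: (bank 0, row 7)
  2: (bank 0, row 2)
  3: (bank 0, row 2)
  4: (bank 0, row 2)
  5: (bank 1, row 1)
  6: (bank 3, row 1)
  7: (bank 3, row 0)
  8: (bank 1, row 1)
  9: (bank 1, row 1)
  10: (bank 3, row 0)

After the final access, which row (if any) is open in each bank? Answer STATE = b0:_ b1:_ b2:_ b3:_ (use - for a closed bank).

STATE = b0:2 b1:1 b2:- b3:0

0: bank 0 row 7 — prev None → EMPTY
1: bank 0 row 7 — prev 7 → HIT
2: bank 0 row 2 — prev 7 → CONFLICT
3: bank 0 row 2 — prev 2 → HIT
4: bank 0 row 2 — prev 2 → HIT
5: bank 1 row 1 — prev None → EMPTY
6: bank 3 row 1 — prev None → EMPTY
7: bank 3 row 0 — prev 1 → CONFLICT
8: bank 1 row 1 — prev 1 → HIT
9: bank 1 row 1 — prev 1 → HIT
10: bank 3 row 0 — prev 0 → HIT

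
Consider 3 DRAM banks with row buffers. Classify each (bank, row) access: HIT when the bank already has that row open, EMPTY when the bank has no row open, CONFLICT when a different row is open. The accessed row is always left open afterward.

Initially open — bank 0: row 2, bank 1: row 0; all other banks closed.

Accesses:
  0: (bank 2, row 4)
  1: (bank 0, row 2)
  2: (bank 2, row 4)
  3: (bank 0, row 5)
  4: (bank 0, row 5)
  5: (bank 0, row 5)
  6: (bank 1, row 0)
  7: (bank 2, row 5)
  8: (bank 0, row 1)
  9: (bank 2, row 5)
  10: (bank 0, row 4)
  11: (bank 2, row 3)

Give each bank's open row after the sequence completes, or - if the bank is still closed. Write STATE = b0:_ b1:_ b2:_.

STATE = b0:4 b1:0 b2:3

  [0] b2 r4: no row ⇒ E
  [1] b0 r2: had r2 ⇒ H
  [2] b2 r4: had r4 ⇒ H
  [3] b0 r5: had r2 ⇒ C
  [4] b0 r5: had r5 ⇒ H
  [5] b0 r5: had r5 ⇒ H
  [6] b1 r0: had r0 ⇒ H
  [7] b2 r5: had r4 ⇒ C
  [8] b0 r1: had r5 ⇒ C
  [9] b2 r5: had r5 ⇒ H
  [10] b0 r4: had r1 ⇒ C
  [11] b2 r3: had r5 ⇒ C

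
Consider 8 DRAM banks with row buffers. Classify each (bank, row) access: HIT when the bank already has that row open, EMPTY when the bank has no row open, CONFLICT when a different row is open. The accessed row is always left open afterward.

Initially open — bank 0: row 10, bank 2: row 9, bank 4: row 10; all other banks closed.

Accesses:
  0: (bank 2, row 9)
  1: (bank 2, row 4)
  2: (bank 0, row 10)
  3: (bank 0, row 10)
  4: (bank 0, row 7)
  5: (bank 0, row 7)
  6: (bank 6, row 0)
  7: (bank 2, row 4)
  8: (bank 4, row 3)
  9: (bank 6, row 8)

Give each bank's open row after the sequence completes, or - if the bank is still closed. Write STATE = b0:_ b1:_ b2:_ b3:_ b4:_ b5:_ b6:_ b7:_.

STATE = b0:7 b1:- b2:4 b3:- b4:3 b5:- b6:8 b7:-

  [0] b2 r9: had r9 ⇒ H
  [1] b2 r4: had r9 ⇒ C
  [2] b0 r10: had r10 ⇒ H
  [3] b0 r10: had r10 ⇒ H
  [4] b0 r7: had r10 ⇒ C
  [5] b0 r7: had r7 ⇒ H
  [6] b6 r0: no row ⇒ E
  [7] b2 r4: had r4 ⇒ H
  [8] b4 r3: had r10 ⇒ C
  [9] b6 r8: had r0 ⇒ C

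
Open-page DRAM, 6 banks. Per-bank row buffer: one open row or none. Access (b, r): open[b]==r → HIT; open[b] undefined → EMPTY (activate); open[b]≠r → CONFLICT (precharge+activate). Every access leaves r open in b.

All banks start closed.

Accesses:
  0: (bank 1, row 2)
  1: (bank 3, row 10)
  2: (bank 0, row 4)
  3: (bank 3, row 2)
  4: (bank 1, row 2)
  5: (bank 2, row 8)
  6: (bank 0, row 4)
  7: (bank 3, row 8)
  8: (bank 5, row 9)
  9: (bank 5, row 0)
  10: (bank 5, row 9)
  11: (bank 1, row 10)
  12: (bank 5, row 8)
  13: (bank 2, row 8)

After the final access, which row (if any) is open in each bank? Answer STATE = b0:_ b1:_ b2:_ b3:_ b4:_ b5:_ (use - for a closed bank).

STATE = b0:4 b1:10 b2:8 b3:8 b4:- b5:8

0: bank 1 row 2 — prev None → EMPTY
1: bank 3 row 10 — prev None → EMPTY
2: bank 0 row 4 — prev None → EMPTY
3: bank 3 row 2 — prev 10 → CONFLICT
4: bank 1 row 2 — prev 2 → HIT
5: bank 2 row 8 — prev None → EMPTY
6: bank 0 row 4 — prev 4 → HIT
7: bank 3 row 8 — prev 2 → CONFLICT
8: bank 5 row 9 — prev None → EMPTY
9: bank 5 row 0 — prev 9 → CONFLICT
10: bank 5 row 9 — prev 0 → CONFLICT
11: bank 1 row 10 — prev 2 → CONFLICT
12: bank 5 row 8 — prev 9 → CONFLICT
13: bank 2 row 8 — prev 8 → HIT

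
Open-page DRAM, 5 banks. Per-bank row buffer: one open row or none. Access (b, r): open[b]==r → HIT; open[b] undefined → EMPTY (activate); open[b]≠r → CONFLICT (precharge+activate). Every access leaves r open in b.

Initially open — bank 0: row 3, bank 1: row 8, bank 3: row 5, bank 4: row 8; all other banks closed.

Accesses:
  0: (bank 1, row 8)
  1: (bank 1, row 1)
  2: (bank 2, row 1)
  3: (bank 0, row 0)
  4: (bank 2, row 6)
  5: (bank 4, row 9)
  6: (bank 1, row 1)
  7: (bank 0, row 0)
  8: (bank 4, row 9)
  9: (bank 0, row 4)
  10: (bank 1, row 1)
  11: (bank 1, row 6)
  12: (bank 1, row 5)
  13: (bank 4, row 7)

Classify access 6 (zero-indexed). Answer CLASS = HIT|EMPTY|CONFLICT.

step 0: bank1 8->8 [HIT]
step 1: bank1 8->1 [CONFLICT]
step 2: bank2 None->1 [EMPTY]
step 3: bank0 3->0 [CONFLICT]
step 4: bank2 1->6 [CONFLICT]
step 5: bank4 8->9 [CONFLICT]
step 6: bank1 1->1 [HIT]
step 7: bank0 0->0 [HIT]
step 8: bank4 9->9 [HIT]
step 9: bank0 0->4 [CONFLICT]
step 10: bank1 1->1 [HIT]
step 11: bank1 1->6 [CONFLICT]
step 12: bank1 6->5 [CONFLICT]
step 13: bank4 9->7 [CONFLICT]

CLASS = HIT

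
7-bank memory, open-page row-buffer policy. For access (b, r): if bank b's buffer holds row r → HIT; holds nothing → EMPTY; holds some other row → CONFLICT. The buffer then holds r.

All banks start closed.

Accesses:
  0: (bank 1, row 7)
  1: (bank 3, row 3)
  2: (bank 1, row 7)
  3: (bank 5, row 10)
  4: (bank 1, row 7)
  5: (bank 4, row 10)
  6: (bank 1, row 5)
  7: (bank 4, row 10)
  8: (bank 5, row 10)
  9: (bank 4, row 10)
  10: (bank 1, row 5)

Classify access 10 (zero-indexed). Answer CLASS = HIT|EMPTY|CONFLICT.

CLASS = HIT

#0 (1,7) E
#1 (3,3) E
#2 (1,7) H  (was 7)
#3 (5,10) E
#4 (1,7) H  (was 7)
#5 (4,10) E
#6 (1,5) C  (was 7)
#7 (4,10) H  (was 10)
#8 (5,10) H  (was 10)
#9 (4,10) H  (was 10)
#10 (1,5) H  (was 5)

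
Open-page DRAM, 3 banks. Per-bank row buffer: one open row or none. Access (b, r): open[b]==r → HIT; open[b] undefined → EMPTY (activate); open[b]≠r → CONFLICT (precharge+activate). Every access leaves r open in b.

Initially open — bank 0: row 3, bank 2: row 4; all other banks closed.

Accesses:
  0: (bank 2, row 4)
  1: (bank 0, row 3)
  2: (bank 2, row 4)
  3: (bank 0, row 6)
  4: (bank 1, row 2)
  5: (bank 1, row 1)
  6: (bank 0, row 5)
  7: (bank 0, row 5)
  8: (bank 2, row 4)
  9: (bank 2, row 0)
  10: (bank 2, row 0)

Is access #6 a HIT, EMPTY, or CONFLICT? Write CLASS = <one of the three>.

#0 (2,4) H  (was 4)
#1 (0,3) H  (was 3)
#2 (2,4) H  (was 4)
#3 (0,6) C  (was 3)
#4 (1,2) E
#5 (1,1) C  (was 2)
#6 (0,5) C  (was 6)
#7 (0,5) H  (was 5)
#8 (2,4) H  (was 4)
#9 (2,0) C  (was 4)
#10 (2,0) H  (was 0)

CLASS = CONFLICT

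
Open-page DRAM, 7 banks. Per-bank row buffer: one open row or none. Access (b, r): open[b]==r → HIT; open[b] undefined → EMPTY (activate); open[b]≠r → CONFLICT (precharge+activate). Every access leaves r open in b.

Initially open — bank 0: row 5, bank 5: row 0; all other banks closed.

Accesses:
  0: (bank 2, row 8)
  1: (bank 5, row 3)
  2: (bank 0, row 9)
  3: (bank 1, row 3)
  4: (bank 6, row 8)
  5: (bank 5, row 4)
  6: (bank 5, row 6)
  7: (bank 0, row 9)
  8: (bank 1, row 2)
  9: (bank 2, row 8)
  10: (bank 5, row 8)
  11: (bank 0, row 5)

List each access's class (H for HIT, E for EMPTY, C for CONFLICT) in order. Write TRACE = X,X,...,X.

TRACE = E,C,C,E,E,C,C,H,C,H,C,C

  [0] b2 r8: no row ⇒ E
  [1] b5 r3: had r0 ⇒ C
  [2] b0 r9: had r5 ⇒ C
  [3] b1 r3: no row ⇒ E
  [4] b6 r8: no row ⇒ E
  [5] b5 r4: had r3 ⇒ C
  [6] b5 r6: had r4 ⇒ C
  [7] b0 r9: had r9 ⇒ H
  [8] b1 r2: had r3 ⇒ C
  [9] b2 r8: had r8 ⇒ H
  [10] b5 r8: had r6 ⇒ C
  [11] b0 r5: had r9 ⇒ C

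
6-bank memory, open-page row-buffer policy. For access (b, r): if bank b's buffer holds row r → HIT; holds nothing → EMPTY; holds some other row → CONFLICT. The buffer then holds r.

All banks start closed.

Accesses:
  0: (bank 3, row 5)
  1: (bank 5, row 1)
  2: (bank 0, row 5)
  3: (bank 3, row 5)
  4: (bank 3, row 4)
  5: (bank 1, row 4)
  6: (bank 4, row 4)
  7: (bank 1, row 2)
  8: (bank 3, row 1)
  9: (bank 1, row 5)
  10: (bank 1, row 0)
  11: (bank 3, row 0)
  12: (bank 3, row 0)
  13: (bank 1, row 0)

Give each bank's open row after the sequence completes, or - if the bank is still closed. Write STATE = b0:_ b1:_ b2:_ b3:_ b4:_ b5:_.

#0 (3,5) E
#1 (5,1) E
#2 (0,5) E
#3 (3,5) H  (was 5)
#4 (3,4) C  (was 5)
#5 (1,4) E
#6 (4,4) E
#7 (1,2) C  (was 4)
#8 (3,1) C  (was 4)
#9 (1,5) C  (was 2)
#10 (1,0) C  (was 5)
#11 (3,0) C  (was 1)
#12 (3,0) H  (was 0)
#13 (1,0) H  (was 0)

STATE = b0:5 b1:0 b2:- b3:0 b4:4 b5:1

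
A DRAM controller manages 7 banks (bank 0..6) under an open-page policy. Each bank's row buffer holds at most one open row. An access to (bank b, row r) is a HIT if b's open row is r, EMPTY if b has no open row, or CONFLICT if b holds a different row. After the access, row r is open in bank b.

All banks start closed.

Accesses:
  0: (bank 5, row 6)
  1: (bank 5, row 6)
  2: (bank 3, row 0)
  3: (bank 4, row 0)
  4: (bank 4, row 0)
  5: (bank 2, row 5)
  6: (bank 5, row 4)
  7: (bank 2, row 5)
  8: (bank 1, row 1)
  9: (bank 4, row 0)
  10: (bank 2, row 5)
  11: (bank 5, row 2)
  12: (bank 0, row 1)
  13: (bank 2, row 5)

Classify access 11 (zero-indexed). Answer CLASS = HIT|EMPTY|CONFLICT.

CLASS = CONFLICT

  [0] b5 r6: no row ⇒ E
  [1] b5 r6: had r6 ⇒ H
  [2] b3 r0: no row ⇒ E
  [3] b4 r0: no row ⇒ E
  [4] b4 r0: had r0 ⇒ H
  [5] b2 r5: no row ⇒ E
  [6] b5 r4: had r6 ⇒ C
  [7] b2 r5: had r5 ⇒ H
  [8] b1 r1: no row ⇒ E
  [9] b4 r0: had r0 ⇒ H
  [10] b2 r5: had r5 ⇒ H
  [11] b5 r2: had r4 ⇒ C
  [12] b0 r1: no row ⇒ E
  [13] b2 r5: had r5 ⇒ H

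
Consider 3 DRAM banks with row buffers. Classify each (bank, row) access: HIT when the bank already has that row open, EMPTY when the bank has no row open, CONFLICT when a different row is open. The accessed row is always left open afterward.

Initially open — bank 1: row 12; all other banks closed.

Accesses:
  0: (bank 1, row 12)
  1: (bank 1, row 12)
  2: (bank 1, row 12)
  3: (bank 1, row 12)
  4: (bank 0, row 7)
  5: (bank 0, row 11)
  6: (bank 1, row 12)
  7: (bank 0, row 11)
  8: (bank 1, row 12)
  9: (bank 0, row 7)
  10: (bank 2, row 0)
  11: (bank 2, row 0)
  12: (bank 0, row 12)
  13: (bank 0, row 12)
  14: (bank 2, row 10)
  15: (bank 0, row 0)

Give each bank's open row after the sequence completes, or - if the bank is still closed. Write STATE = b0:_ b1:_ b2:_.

STATE = b0:0 b1:12 b2:10

  [0] b1 r12: had r12 ⇒ H
  [1] b1 r12: had r12 ⇒ H
  [2] b1 r12: had r12 ⇒ H
  [3] b1 r12: had r12 ⇒ H
  [4] b0 r7: no row ⇒ E
  [5] b0 r11: had r7 ⇒ C
  [6] b1 r12: had r12 ⇒ H
  [7] b0 r11: had r11 ⇒ H
  [8] b1 r12: had r12 ⇒ H
  [9] b0 r7: had r11 ⇒ C
  [10] b2 r0: no row ⇒ E
  [11] b2 r0: had r0 ⇒ H
  [12] b0 r12: had r7 ⇒ C
  [13] b0 r12: had r12 ⇒ H
  [14] b2 r10: had r0 ⇒ C
  [15] b0 r0: had r12 ⇒ C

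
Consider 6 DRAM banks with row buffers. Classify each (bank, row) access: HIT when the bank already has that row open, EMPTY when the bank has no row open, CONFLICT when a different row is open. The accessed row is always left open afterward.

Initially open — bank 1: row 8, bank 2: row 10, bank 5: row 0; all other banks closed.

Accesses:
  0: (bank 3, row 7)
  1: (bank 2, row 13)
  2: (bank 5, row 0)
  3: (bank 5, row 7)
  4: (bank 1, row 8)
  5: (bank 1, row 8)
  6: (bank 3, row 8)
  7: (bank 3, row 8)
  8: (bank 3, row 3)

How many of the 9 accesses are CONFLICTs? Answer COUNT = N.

#0 (3,7) E
#1 (2,13) C  (was 10)
#2 (5,0) H  (was 0)
#3 (5,7) C  (was 0)
#4 (1,8) H  (was 8)
#5 (1,8) H  (was 8)
#6 (3,8) C  (was 7)
#7 (3,8) H  (was 8)
#8 (3,3) C  (was 8)

COUNT = 4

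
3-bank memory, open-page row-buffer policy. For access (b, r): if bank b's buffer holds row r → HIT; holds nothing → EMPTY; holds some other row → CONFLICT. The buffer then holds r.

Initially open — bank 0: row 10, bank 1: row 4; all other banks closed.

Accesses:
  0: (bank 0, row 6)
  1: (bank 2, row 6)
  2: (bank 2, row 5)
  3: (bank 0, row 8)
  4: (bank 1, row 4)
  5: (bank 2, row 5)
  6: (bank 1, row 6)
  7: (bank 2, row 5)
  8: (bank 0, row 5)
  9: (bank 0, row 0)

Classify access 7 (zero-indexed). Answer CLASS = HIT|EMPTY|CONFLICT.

CLASS = HIT

  [0] b0 r6: had r10 ⇒ C
  [1] b2 r6: no row ⇒ E
  [2] b2 r5: had r6 ⇒ C
  [3] b0 r8: had r6 ⇒ C
  [4] b1 r4: had r4 ⇒ H
  [5] b2 r5: had r5 ⇒ H
  [6] b1 r6: had r4 ⇒ C
  [7] b2 r5: had r5 ⇒ H
  [8] b0 r5: had r8 ⇒ C
  [9] b0 r0: had r5 ⇒ C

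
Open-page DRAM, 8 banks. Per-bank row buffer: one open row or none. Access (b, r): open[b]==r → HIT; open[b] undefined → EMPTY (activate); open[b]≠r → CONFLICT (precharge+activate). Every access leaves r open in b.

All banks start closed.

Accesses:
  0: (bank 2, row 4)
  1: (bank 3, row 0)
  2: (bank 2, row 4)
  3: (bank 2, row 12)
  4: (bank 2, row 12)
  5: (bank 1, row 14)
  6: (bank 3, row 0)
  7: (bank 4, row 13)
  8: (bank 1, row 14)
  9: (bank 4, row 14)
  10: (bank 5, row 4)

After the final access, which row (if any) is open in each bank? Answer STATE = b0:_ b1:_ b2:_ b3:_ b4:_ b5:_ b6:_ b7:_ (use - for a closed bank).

  [0] b2 r4: no row ⇒ E
  [1] b3 r0: no row ⇒ E
  [2] b2 r4: had r4 ⇒ H
  [3] b2 r12: had r4 ⇒ C
  [4] b2 r12: had r12 ⇒ H
  [5] b1 r14: no row ⇒ E
  [6] b3 r0: had r0 ⇒ H
  [7] b4 r13: no row ⇒ E
  [8] b1 r14: had r14 ⇒ H
  [9] b4 r14: had r13 ⇒ C
  [10] b5 r4: no row ⇒ E

STATE = b0:- b1:14 b2:12 b3:0 b4:14 b5:4 b6:- b7:-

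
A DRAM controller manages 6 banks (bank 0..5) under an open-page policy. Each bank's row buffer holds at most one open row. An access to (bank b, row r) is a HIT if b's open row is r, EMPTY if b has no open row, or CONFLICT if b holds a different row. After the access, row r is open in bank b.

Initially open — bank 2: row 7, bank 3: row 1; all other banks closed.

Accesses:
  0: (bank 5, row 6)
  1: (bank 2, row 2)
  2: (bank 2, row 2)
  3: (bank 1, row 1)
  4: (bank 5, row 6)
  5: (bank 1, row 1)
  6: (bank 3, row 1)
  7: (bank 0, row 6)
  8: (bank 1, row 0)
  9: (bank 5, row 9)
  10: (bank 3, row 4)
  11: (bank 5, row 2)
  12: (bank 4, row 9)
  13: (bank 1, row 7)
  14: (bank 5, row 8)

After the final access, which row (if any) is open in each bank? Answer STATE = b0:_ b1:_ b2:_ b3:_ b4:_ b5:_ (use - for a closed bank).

step 0: bank5 None->6 [EMPTY]
step 1: bank2 7->2 [CONFLICT]
step 2: bank2 2->2 [HIT]
step 3: bank1 None->1 [EMPTY]
step 4: bank5 6->6 [HIT]
step 5: bank1 1->1 [HIT]
step 6: bank3 1->1 [HIT]
step 7: bank0 None->6 [EMPTY]
step 8: bank1 1->0 [CONFLICT]
step 9: bank5 6->9 [CONFLICT]
step 10: bank3 1->4 [CONFLICT]
step 11: bank5 9->2 [CONFLICT]
step 12: bank4 None->9 [EMPTY]
step 13: bank1 0->7 [CONFLICT]
step 14: bank5 2->8 [CONFLICT]

STATE = b0:6 b1:7 b2:2 b3:4 b4:9 b5:8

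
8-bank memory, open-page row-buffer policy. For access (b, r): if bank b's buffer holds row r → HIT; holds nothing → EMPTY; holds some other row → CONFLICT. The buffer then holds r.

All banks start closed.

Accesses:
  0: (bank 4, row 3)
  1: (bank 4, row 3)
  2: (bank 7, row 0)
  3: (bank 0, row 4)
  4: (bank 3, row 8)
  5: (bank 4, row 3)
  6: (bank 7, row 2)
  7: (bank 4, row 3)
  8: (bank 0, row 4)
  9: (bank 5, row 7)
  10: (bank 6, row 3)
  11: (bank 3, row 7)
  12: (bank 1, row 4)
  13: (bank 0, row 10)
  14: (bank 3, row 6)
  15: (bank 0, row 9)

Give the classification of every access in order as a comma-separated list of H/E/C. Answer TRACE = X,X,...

#0 (4,3) E
#1 (4,3) H  (was 3)
#2 (7,0) E
#3 (0,4) E
#4 (3,8) E
#5 (4,3) H  (was 3)
#6 (7,2) C  (was 0)
#7 (4,3) H  (was 3)
#8 (0,4) H  (was 4)
#9 (5,7) E
#10 (6,3) E
#11 (3,7) C  (was 8)
#12 (1,4) E
#13 (0,10) C  (was 4)
#14 (3,6) C  (was 7)
#15 (0,9) C  (was 10)

TRACE = E,H,E,E,E,H,C,H,H,E,E,C,E,C,C,C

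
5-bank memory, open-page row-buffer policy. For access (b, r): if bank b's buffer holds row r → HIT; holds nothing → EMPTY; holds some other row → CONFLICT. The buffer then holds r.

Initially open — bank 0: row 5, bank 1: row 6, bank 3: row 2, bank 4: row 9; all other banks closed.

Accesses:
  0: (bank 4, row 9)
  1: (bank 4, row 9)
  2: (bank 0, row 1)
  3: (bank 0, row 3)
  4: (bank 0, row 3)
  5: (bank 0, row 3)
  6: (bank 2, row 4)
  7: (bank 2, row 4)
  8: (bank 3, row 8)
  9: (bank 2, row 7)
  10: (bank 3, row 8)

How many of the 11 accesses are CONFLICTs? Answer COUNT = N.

0: bank 4 row 9 — prev 9 → HIT
1: bank 4 row 9 — prev 9 → HIT
2: bank 0 row 1 — prev 5 → CONFLICT
3: bank 0 row 3 — prev 1 → CONFLICT
4: bank 0 row 3 — prev 3 → HIT
5: bank 0 row 3 — prev 3 → HIT
6: bank 2 row 4 — prev None → EMPTY
7: bank 2 row 4 — prev 4 → HIT
8: bank 3 row 8 — prev 2 → CONFLICT
9: bank 2 row 7 — prev 4 → CONFLICT
10: bank 3 row 8 — prev 8 → HIT

COUNT = 4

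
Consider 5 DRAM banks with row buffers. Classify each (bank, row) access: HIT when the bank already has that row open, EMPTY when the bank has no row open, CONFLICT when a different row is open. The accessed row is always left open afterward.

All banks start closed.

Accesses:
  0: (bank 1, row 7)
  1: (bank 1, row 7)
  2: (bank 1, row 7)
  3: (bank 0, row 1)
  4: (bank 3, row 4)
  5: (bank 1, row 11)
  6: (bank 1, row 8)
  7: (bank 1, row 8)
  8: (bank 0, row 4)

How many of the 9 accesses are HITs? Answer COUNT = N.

COUNT = 3

step 0: bank1 None->7 [EMPTY]
step 1: bank1 7->7 [HIT]
step 2: bank1 7->7 [HIT]
step 3: bank0 None->1 [EMPTY]
step 4: bank3 None->4 [EMPTY]
step 5: bank1 7->11 [CONFLICT]
step 6: bank1 11->8 [CONFLICT]
step 7: bank1 8->8 [HIT]
step 8: bank0 1->4 [CONFLICT]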